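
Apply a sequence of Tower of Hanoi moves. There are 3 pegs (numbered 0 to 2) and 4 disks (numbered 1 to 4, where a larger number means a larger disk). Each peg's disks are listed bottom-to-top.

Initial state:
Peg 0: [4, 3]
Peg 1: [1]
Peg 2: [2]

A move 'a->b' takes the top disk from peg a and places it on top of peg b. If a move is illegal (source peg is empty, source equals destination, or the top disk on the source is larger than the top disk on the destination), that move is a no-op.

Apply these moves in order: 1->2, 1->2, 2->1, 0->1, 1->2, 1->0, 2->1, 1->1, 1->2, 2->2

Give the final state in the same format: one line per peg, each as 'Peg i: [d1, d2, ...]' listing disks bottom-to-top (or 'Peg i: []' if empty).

Answer: Peg 0: [4, 3]
Peg 1: []
Peg 2: [2, 1]

Derivation:
After move 1 (1->2):
Peg 0: [4, 3]
Peg 1: []
Peg 2: [2, 1]

After move 2 (1->2):
Peg 0: [4, 3]
Peg 1: []
Peg 2: [2, 1]

After move 3 (2->1):
Peg 0: [4, 3]
Peg 1: [1]
Peg 2: [2]

After move 4 (0->1):
Peg 0: [4, 3]
Peg 1: [1]
Peg 2: [2]

After move 5 (1->2):
Peg 0: [4, 3]
Peg 1: []
Peg 2: [2, 1]

After move 6 (1->0):
Peg 0: [4, 3]
Peg 1: []
Peg 2: [2, 1]

After move 7 (2->1):
Peg 0: [4, 3]
Peg 1: [1]
Peg 2: [2]

After move 8 (1->1):
Peg 0: [4, 3]
Peg 1: [1]
Peg 2: [2]

After move 9 (1->2):
Peg 0: [4, 3]
Peg 1: []
Peg 2: [2, 1]

After move 10 (2->2):
Peg 0: [4, 3]
Peg 1: []
Peg 2: [2, 1]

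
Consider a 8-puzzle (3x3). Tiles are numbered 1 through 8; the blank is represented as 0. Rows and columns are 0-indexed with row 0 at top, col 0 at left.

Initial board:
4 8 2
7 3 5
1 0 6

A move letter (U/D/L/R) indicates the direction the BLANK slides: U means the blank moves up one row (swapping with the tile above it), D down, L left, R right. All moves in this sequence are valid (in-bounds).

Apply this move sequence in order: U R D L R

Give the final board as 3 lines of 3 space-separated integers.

After move 1 (U):
4 8 2
7 0 5
1 3 6

After move 2 (R):
4 8 2
7 5 0
1 3 6

After move 3 (D):
4 8 2
7 5 6
1 3 0

After move 4 (L):
4 8 2
7 5 6
1 0 3

After move 5 (R):
4 8 2
7 5 6
1 3 0

Answer: 4 8 2
7 5 6
1 3 0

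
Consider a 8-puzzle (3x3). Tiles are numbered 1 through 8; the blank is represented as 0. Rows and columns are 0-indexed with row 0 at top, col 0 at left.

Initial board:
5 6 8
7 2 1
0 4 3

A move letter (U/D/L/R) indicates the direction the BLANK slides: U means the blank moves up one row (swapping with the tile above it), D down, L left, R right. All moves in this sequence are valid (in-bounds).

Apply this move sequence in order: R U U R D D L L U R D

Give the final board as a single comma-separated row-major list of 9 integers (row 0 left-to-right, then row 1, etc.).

After move 1 (R):
5 6 8
7 2 1
4 0 3

After move 2 (U):
5 6 8
7 0 1
4 2 3

After move 3 (U):
5 0 8
7 6 1
4 2 3

After move 4 (R):
5 8 0
7 6 1
4 2 3

After move 5 (D):
5 8 1
7 6 0
4 2 3

After move 6 (D):
5 8 1
7 6 3
4 2 0

After move 7 (L):
5 8 1
7 6 3
4 0 2

After move 8 (L):
5 8 1
7 6 3
0 4 2

After move 9 (U):
5 8 1
0 6 3
7 4 2

After move 10 (R):
5 8 1
6 0 3
7 4 2

After move 11 (D):
5 8 1
6 4 3
7 0 2

Answer: 5, 8, 1, 6, 4, 3, 7, 0, 2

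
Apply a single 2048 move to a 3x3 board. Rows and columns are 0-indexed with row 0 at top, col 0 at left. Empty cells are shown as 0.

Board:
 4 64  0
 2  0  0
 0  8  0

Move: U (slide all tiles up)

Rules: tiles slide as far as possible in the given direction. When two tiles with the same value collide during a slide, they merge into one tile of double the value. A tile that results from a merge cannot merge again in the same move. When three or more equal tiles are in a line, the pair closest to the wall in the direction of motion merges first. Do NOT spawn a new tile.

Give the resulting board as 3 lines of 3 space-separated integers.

Slide up:
col 0: [4, 2, 0] -> [4, 2, 0]
col 1: [64, 0, 8] -> [64, 8, 0]
col 2: [0, 0, 0] -> [0, 0, 0]

Answer:  4 64  0
 2  8  0
 0  0  0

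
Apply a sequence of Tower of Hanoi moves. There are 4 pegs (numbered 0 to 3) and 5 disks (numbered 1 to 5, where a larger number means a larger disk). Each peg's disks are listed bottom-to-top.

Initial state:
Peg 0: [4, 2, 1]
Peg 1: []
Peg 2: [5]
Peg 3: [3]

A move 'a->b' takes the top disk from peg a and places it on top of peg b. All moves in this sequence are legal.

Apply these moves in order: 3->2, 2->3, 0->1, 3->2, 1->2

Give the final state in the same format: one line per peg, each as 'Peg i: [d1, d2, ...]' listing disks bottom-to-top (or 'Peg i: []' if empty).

Answer: Peg 0: [4, 2]
Peg 1: []
Peg 2: [5, 3, 1]
Peg 3: []

Derivation:
After move 1 (3->2):
Peg 0: [4, 2, 1]
Peg 1: []
Peg 2: [5, 3]
Peg 3: []

After move 2 (2->3):
Peg 0: [4, 2, 1]
Peg 1: []
Peg 2: [5]
Peg 3: [3]

After move 3 (0->1):
Peg 0: [4, 2]
Peg 1: [1]
Peg 2: [5]
Peg 3: [3]

After move 4 (3->2):
Peg 0: [4, 2]
Peg 1: [1]
Peg 2: [5, 3]
Peg 3: []

After move 5 (1->2):
Peg 0: [4, 2]
Peg 1: []
Peg 2: [5, 3, 1]
Peg 3: []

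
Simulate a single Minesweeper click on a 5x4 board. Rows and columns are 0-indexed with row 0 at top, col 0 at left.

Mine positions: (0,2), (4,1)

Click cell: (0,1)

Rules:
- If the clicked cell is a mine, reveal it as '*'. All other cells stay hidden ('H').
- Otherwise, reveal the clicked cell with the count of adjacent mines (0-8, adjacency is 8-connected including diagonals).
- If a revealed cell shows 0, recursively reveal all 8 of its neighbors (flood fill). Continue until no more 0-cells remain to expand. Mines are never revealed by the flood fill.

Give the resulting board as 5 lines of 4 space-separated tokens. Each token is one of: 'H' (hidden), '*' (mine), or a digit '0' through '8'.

H 1 H H
H H H H
H H H H
H H H H
H H H H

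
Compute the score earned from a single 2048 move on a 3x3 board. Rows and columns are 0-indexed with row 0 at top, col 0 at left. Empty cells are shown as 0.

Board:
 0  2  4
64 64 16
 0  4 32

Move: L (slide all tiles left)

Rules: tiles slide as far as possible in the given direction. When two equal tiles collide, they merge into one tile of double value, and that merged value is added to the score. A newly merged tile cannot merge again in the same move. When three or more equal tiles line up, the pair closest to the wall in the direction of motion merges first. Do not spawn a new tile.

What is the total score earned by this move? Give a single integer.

Slide left:
row 0: [0, 2, 4] -> [2, 4, 0]  score +0 (running 0)
row 1: [64, 64, 16] -> [128, 16, 0]  score +128 (running 128)
row 2: [0, 4, 32] -> [4, 32, 0]  score +0 (running 128)
Board after move:
  2   4   0
128  16   0
  4  32   0

Answer: 128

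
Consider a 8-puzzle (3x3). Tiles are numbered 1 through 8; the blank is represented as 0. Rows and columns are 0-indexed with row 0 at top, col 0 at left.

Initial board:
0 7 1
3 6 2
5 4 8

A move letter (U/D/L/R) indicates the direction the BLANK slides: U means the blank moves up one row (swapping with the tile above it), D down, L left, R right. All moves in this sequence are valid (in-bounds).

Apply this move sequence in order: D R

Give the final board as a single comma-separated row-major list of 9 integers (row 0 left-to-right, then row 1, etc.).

Answer: 3, 7, 1, 6, 0, 2, 5, 4, 8

Derivation:
After move 1 (D):
3 7 1
0 6 2
5 4 8

After move 2 (R):
3 7 1
6 0 2
5 4 8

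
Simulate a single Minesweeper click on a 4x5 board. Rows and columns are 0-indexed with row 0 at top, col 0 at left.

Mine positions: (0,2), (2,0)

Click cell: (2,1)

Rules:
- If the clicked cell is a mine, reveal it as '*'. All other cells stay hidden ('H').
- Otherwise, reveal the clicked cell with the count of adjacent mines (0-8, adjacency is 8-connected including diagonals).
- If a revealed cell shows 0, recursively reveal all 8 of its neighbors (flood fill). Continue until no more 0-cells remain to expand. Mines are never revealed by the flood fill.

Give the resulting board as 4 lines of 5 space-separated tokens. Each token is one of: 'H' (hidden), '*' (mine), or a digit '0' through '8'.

H H H H H
H H H H H
H 1 H H H
H H H H H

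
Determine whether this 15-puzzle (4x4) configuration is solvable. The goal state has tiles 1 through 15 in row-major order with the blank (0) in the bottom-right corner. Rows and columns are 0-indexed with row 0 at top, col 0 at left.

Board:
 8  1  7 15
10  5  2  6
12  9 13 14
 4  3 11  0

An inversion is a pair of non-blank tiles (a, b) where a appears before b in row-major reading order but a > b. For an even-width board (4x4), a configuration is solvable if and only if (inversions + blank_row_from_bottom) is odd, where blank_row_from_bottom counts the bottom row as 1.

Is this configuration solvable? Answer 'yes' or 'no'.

Inversions: 47
Blank is in row 3 (0-indexed from top), which is row 1 counting from the bottom (bottom = 1).
47 + 1 = 48, which is even, so the puzzle is not solvable.

Answer: no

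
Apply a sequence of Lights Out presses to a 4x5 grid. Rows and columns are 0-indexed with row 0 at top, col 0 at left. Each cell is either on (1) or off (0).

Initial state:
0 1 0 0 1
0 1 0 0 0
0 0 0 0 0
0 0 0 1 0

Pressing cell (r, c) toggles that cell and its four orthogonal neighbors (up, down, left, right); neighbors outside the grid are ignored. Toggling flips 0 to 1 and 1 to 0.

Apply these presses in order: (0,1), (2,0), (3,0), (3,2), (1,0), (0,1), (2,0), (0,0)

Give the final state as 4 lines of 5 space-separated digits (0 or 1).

Answer: 0 0 0 0 1
0 0 0 0 0
0 0 1 0 0
1 0 1 0 0

Derivation:
After press 1 at (0,1):
1 0 1 0 1
0 0 0 0 0
0 0 0 0 0
0 0 0 1 0

After press 2 at (2,0):
1 0 1 0 1
1 0 0 0 0
1 1 0 0 0
1 0 0 1 0

After press 3 at (3,0):
1 0 1 0 1
1 0 0 0 0
0 1 0 0 0
0 1 0 1 0

After press 4 at (3,2):
1 0 1 0 1
1 0 0 0 0
0 1 1 0 0
0 0 1 0 0

After press 5 at (1,0):
0 0 1 0 1
0 1 0 0 0
1 1 1 0 0
0 0 1 0 0

After press 6 at (0,1):
1 1 0 0 1
0 0 0 0 0
1 1 1 0 0
0 0 1 0 0

After press 7 at (2,0):
1 1 0 0 1
1 0 0 0 0
0 0 1 0 0
1 0 1 0 0

After press 8 at (0,0):
0 0 0 0 1
0 0 0 0 0
0 0 1 0 0
1 0 1 0 0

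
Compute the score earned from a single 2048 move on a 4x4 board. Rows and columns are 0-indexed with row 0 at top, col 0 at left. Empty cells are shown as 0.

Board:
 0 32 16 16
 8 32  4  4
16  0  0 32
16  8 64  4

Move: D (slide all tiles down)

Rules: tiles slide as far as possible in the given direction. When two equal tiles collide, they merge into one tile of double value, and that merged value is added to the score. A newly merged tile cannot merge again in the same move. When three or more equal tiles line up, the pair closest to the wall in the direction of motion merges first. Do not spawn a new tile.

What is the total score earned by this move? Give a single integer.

Slide down:
col 0: [0, 8, 16, 16] -> [0, 0, 8, 32]  score +32 (running 32)
col 1: [32, 32, 0, 8] -> [0, 0, 64, 8]  score +64 (running 96)
col 2: [16, 4, 0, 64] -> [0, 16, 4, 64]  score +0 (running 96)
col 3: [16, 4, 32, 4] -> [16, 4, 32, 4]  score +0 (running 96)
Board after move:
 0  0  0 16
 0  0 16  4
 8 64  4 32
32  8 64  4

Answer: 96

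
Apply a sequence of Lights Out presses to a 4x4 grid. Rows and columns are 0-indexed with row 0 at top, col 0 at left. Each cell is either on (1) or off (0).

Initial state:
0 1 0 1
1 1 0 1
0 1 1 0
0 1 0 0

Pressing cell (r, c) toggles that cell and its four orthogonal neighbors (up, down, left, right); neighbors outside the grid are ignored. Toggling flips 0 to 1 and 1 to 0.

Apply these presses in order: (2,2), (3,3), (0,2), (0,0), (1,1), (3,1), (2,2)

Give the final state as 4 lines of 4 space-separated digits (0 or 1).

After press 1 at (2,2):
0 1 0 1
1 1 1 1
0 0 0 1
0 1 1 0

After press 2 at (3,3):
0 1 0 1
1 1 1 1
0 0 0 0
0 1 0 1

After press 3 at (0,2):
0 0 1 0
1 1 0 1
0 0 0 0
0 1 0 1

After press 4 at (0,0):
1 1 1 0
0 1 0 1
0 0 0 0
0 1 0 1

After press 5 at (1,1):
1 0 1 0
1 0 1 1
0 1 0 0
0 1 0 1

After press 6 at (3,1):
1 0 1 0
1 0 1 1
0 0 0 0
1 0 1 1

After press 7 at (2,2):
1 0 1 0
1 0 0 1
0 1 1 1
1 0 0 1

Answer: 1 0 1 0
1 0 0 1
0 1 1 1
1 0 0 1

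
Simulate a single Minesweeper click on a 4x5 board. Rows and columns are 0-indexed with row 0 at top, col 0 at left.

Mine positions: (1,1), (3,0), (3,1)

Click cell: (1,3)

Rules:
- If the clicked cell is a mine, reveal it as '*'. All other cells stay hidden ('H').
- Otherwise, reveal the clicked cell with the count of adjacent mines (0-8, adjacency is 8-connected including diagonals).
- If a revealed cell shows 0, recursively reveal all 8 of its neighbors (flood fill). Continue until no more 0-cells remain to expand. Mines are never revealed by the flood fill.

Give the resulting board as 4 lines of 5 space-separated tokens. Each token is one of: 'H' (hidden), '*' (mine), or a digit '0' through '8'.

H H 1 0 0
H H 1 0 0
H H 2 0 0
H H 1 0 0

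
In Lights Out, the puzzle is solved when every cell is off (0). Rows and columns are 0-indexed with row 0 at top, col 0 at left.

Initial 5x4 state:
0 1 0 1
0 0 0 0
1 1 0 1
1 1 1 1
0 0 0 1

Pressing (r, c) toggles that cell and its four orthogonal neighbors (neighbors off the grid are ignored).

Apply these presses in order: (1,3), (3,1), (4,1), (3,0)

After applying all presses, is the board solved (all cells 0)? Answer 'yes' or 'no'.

Answer: no

Derivation:
After press 1 at (1,3):
0 1 0 0
0 0 1 1
1 1 0 0
1 1 1 1
0 0 0 1

After press 2 at (3,1):
0 1 0 0
0 0 1 1
1 0 0 0
0 0 0 1
0 1 0 1

After press 3 at (4,1):
0 1 0 0
0 0 1 1
1 0 0 0
0 1 0 1
1 0 1 1

After press 4 at (3,0):
0 1 0 0
0 0 1 1
0 0 0 0
1 0 0 1
0 0 1 1

Lights still on: 7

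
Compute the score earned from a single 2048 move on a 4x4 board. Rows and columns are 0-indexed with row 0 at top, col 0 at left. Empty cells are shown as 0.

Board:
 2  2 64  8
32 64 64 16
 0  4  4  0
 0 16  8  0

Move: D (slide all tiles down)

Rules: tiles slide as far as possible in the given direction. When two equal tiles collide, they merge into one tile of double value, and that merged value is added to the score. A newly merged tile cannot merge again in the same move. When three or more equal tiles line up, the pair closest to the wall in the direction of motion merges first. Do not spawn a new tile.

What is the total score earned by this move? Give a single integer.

Slide down:
col 0: [2, 32, 0, 0] -> [0, 0, 2, 32]  score +0 (running 0)
col 1: [2, 64, 4, 16] -> [2, 64, 4, 16]  score +0 (running 0)
col 2: [64, 64, 4, 8] -> [0, 128, 4, 8]  score +128 (running 128)
col 3: [8, 16, 0, 0] -> [0, 0, 8, 16]  score +0 (running 128)
Board after move:
  0   2   0   0
  0  64 128   0
  2   4   4   8
 32  16   8  16

Answer: 128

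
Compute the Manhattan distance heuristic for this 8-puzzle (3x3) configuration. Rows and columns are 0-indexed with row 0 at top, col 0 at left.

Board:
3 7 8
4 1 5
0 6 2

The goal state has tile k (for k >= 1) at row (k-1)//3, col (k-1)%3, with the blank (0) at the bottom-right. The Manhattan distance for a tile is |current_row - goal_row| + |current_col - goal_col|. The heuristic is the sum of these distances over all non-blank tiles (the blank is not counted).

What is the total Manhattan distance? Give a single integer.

Tile 3: at (0,0), goal (0,2), distance |0-0|+|0-2| = 2
Tile 7: at (0,1), goal (2,0), distance |0-2|+|1-0| = 3
Tile 8: at (0,2), goal (2,1), distance |0-2|+|2-1| = 3
Tile 4: at (1,0), goal (1,0), distance |1-1|+|0-0| = 0
Tile 1: at (1,1), goal (0,0), distance |1-0|+|1-0| = 2
Tile 5: at (1,2), goal (1,1), distance |1-1|+|2-1| = 1
Tile 6: at (2,1), goal (1,2), distance |2-1|+|1-2| = 2
Tile 2: at (2,2), goal (0,1), distance |2-0|+|2-1| = 3
Sum: 2 + 3 + 3 + 0 + 2 + 1 + 2 + 3 = 16

Answer: 16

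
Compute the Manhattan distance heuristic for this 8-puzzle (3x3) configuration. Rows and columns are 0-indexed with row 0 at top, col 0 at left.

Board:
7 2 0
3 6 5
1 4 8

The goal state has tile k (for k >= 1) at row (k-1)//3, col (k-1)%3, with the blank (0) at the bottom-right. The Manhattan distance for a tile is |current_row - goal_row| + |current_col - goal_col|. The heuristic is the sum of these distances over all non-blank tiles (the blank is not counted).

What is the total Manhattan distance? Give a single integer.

Answer: 12

Derivation:
Tile 7: (0,0)->(2,0) = 2
Tile 2: (0,1)->(0,1) = 0
Tile 3: (1,0)->(0,2) = 3
Tile 6: (1,1)->(1,2) = 1
Tile 5: (1,2)->(1,1) = 1
Tile 1: (2,0)->(0,0) = 2
Tile 4: (2,1)->(1,0) = 2
Tile 8: (2,2)->(2,1) = 1
Sum: 2 + 0 + 3 + 1 + 1 + 2 + 2 + 1 = 12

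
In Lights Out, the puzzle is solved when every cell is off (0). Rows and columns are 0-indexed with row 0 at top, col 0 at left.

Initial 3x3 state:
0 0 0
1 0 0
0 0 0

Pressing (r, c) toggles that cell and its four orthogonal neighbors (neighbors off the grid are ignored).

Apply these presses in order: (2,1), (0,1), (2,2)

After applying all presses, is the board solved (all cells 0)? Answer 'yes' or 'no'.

After press 1 at (2,1):
0 0 0
1 1 0
1 1 1

After press 2 at (0,1):
1 1 1
1 0 0
1 1 1

After press 3 at (2,2):
1 1 1
1 0 1
1 0 0

Lights still on: 6

Answer: no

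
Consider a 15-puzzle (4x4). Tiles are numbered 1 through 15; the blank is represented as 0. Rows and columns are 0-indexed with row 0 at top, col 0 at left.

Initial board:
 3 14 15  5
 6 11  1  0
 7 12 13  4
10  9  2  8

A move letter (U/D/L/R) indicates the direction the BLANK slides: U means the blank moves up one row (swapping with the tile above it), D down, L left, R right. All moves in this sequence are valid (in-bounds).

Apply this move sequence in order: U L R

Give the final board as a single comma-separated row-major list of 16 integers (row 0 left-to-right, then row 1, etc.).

After move 1 (U):
 3 14 15  0
 6 11  1  5
 7 12 13  4
10  9  2  8

After move 2 (L):
 3 14  0 15
 6 11  1  5
 7 12 13  4
10  9  2  8

After move 3 (R):
 3 14 15  0
 6 11  1  5
 7 12 13  4
10  9  2  8

Answer: 3, 14, 15, 0, 6, 11, 1, 5, 7, 12, 13, 4, 10, 9, 2, 8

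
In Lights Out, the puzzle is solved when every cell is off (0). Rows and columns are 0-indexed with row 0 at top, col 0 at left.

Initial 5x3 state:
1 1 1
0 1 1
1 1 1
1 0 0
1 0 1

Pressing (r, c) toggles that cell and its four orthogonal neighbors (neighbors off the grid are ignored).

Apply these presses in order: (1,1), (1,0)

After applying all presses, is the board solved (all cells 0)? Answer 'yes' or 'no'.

After press 1 at (1,1):
1 0 1
1 0 0
1 0 1
1 0 0
1 0 1

After press 2 at (1,0):
0 0 1
0 1 0
0 0 1
1 0 0
1 0 1

Lights still on: 6

Answer: no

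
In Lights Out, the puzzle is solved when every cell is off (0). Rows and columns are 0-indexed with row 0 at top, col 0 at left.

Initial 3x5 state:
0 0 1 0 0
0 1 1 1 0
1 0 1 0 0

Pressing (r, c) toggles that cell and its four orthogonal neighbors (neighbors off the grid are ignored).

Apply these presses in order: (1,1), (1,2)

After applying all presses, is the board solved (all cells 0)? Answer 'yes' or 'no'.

After press 1 at (1,1):
0 1 1 0 0
1 0 0 1 0
1 1 1 0 0

After press 2 at (1,2):
0 1 0 0 0
1 1 1 0 0
1 1 0 0 0

Lights still on: 6

Answer: no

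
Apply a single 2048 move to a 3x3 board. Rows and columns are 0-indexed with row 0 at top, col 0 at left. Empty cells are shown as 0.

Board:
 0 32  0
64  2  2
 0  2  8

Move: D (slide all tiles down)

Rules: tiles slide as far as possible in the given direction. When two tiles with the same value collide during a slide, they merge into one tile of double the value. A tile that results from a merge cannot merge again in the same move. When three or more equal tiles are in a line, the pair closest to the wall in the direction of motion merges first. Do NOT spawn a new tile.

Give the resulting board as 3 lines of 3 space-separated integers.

Answer:  0  0  0
 0 32  2
64  4  8

Derivation:
Slide down:
col 0: [0, 64, 0] -> [0, 0, 64]
col 1: [32, 2, 2] -> [0, 32, 4]
col 2: [0, 2, 8] -> [0, 2, 8]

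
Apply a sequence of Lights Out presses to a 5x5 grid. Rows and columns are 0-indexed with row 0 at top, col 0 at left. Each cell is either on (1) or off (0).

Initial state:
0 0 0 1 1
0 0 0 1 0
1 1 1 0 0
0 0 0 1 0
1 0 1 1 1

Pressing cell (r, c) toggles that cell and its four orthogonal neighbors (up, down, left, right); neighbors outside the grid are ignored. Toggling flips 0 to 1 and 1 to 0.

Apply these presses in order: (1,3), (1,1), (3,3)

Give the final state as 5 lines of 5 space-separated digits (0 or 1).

Answer: 0 1 0 0 1
1 1 0 0 1
1 0 1 0 0
0 0 1 0 1
1 0 1 0 1

Derivation:
After press 1 at (1,3):
0 0 0 0 1
0 0 1 0 1
1 1 1 1 0
0 0 0 1 0
1 0 1 1 1

After press 2 at (1,1):
0 1 0 0 1
1 1 0 0 1
1 0 1 1 0
0 0 0 1 0
1 0 1 1 1

After press 3 at (3,3):
0 1 0 0 1
1 1 0 0 1
1 0 1 0 0
0 0 1 0 1
1 0 1 0 1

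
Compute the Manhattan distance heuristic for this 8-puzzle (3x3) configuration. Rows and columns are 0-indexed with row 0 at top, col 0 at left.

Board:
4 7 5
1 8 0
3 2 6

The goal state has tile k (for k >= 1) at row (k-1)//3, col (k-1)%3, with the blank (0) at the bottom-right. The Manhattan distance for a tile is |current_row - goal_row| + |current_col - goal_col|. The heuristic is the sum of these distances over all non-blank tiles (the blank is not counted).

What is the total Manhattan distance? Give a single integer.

Answer: 15

Derivation:
Tile 4: (0,0)->(1,0) = 1
Tile 7: (0,1)->(2,0) = 3
Tile 5: (0,2)->(1,1) = 2
Tile 1: (1,0)->(0,0) = 1
Tile 8: (1,1)->(2,1) = 1
Tile 3: (2,0)->(0,2) = 4
Tile 2: (2,1)->(0,1) = 2
Tile 6: (2,2)->(1,2) = 1
Sum: 1 + 3 + 2 + 1 + 1 + 4 + 2 + 1 = 15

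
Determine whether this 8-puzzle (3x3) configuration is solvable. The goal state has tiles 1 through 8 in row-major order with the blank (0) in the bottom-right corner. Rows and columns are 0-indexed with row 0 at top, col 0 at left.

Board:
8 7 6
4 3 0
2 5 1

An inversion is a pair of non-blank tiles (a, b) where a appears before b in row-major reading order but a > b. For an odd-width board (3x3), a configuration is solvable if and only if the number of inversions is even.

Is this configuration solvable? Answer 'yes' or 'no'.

Inversions (pairs i<j in row-major order where tile[i] > tile[j] > 0): 25
25 is odd, so the puzzle is not solvable.

Answer: no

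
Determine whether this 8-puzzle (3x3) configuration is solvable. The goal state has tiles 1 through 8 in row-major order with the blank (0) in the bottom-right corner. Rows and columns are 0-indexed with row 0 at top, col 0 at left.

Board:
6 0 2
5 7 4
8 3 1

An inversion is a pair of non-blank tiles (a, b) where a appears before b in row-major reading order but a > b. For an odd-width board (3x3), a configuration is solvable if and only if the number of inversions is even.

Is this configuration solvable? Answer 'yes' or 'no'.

Inversions (pairs i<j in row-major order where tile[i] > tile[j] > 0): 17
17 is odd, so the puzzle is not solvable.

Answer: no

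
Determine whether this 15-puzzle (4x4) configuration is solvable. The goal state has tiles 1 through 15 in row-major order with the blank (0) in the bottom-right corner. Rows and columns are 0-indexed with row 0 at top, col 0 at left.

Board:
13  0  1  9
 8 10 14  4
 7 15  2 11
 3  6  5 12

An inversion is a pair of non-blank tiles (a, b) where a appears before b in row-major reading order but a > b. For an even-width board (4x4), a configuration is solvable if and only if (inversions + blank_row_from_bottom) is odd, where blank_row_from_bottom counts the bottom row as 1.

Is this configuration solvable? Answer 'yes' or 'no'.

Answer: yes

Derivation:
Inversions: 55
Blank is in row 0 (0-indexed from top), which is row 4 counting from the bottom (bottom = 1).
55 + 4 = 59, which is odd, so the puzzle is solvable.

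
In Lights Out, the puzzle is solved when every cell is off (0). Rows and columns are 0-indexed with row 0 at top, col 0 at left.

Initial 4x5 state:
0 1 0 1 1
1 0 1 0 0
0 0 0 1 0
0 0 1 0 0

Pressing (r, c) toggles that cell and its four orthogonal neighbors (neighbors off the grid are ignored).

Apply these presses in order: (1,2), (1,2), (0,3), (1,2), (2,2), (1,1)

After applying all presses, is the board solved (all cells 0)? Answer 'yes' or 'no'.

After press 1 at (1,2):
0 1 1 1 1
1 1 0 1 0
0 0 1 1 0
0 0 1 0 0

After press 2 at (1,2):
0 1 0 1 1
1 0 1 0 0
0 0 0 1 0
0 0 1 0 0

After press 3 at (0,3):
0 1 1 0 0
1 0 1 1 0
0 0 0 1 0
0 0 1 0 0

After press 4 at (1,2):
0 1 0 0 0
1 1 0 0 0
0 0 1 1 0
0 0 1 0 0

After press 5 at (2,2):
0 1 0 0 0
1 1 1 0 0
0 1 0 0 0
0 0 0 0 0

After press 6 at (1,1):
0 0 0 0 0
0 0 0 0 0
0 0 0 0 0
0 0 0 0 0

Lights still on: 0

Answer: yes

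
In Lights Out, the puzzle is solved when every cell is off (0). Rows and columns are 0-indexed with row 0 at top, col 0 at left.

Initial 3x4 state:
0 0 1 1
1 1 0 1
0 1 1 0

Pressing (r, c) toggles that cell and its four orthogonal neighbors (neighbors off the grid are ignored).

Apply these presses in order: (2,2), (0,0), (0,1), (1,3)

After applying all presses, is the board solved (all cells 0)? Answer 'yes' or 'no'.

Answer: yes

Derivation:
After press 1 at (2,2):
0 0 1 1
1 1 1 1
0 0 0 1

After press 2 at (0,0):
1 1 1 1
0 1 1 1
0 0 0 1

After press 3 at (0,1):
0 0 0 1
0 0 1 1
0 0 0 1

After press 4 at (1,3):
0 0 0 0
0 0 0 0
0 0 0 0

Lights still on: 0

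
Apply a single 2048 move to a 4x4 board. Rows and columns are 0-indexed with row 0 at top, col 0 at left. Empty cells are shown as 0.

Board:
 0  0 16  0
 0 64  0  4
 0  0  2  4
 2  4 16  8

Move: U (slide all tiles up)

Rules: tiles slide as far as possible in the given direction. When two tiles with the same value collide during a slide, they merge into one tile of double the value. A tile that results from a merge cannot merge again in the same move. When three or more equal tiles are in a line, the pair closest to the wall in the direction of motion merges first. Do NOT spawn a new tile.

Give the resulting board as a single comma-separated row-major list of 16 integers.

Slide up:
col 0: [0, 0, 0, 2] -> [2, 0, 0, 0]
col 1: [0, 64, 0, 4] -> [64, 4, 0, 0]
col 2: [16, 0, 2, 16] -> [16, 2, 16, 0]
col 3: [0, 4, 4, 8] -> [8, 8, 0, 0]

Answer: 2, 64, 16, 8, 0, 4, 2, 8, 0, 0, 16, 0, 0, 0, 0, 0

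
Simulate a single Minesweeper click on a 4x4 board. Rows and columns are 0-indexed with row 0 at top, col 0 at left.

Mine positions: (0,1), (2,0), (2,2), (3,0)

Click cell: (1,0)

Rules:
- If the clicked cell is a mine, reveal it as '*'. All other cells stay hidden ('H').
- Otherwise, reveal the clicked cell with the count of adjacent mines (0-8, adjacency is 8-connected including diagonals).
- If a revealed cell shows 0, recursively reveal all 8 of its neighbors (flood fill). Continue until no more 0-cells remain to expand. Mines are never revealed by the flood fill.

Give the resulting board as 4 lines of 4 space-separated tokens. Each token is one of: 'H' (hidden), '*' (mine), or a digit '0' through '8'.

H H H H
2 H H H
H H H H
H H H H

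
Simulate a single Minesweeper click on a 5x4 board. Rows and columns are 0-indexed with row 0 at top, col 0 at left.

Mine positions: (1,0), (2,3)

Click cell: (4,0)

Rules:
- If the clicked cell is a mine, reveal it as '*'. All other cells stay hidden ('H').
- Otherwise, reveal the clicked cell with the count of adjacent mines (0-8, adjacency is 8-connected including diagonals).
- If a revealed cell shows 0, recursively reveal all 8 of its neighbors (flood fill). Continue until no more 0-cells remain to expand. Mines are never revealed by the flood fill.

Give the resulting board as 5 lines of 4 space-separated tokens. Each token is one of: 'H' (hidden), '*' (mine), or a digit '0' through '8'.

H H H H
H H H H
1 1 1 H
0 0 1 1
0 0 0 0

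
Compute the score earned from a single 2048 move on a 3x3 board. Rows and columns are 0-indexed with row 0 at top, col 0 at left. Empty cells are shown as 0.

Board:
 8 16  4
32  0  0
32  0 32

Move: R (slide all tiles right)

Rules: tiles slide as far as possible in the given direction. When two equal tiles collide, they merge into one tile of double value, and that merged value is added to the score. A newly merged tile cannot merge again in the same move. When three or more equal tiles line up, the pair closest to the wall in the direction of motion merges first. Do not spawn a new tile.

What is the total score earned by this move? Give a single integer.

Slide right:
row 0: [8, 16, 4] -> [8, 16, 4]  score +0 (running 0)
row 1: [32, 0, 0] -> [0, 0, 32]  score +0 (running 0)
row 2: [32, 0, 32] -> [0, 0, 64]  score +64 (running 64)
Board after move:
 8 16  4
 0  0 32
 0  0 64

Answer: 64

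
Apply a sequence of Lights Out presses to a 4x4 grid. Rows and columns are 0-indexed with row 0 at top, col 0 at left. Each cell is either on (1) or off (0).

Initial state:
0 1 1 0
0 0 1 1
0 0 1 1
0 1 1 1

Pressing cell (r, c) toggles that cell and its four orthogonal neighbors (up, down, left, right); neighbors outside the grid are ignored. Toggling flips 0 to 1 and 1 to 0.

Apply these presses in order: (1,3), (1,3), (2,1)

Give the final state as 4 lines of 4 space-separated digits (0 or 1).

After press 1 at (1,3):
0 1 1 1
0 0 0 0
0 0 1 0
0 1 1 1

After press 2 at (1,3):
0 1 1 0
0 0 1 1
0 0 1 1
0 1 1 1

After press 3 at (2,1):
0 1 1 0
0 1 1 1
1 1 0 1
0 0 1 1

Answer: 0 1 1 0
0 1 1 1
1 1 0 1
0 0 1 1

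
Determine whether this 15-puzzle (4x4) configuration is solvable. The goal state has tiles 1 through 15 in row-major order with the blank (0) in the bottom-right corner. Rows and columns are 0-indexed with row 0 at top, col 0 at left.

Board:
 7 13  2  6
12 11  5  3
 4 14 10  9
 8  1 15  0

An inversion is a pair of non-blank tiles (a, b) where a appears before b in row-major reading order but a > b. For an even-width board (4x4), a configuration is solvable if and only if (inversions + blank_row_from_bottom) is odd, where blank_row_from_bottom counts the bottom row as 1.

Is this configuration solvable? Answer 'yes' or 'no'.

Answer: yes

Derivation:
Inversions: 52
Blank is in row 3 (0-indexed from top), which is row 1 counting from the bottom (bottom = 1).
52 + 1 = 53, which is odd, so the puzzle is solvable.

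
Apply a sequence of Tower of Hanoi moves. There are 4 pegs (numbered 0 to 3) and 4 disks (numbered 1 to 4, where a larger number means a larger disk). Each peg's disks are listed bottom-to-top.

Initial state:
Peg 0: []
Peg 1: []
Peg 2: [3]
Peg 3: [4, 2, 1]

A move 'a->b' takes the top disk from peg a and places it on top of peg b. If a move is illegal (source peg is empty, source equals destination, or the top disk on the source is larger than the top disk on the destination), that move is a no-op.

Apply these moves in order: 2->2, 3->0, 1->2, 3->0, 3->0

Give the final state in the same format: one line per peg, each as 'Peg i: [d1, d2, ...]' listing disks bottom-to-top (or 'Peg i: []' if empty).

After move 1 (2->2):
Peg 0: []
Peg 1: []
Peg 2: [3]
Peg 3: [4, 2, 1]

After move 2 (3->0):
Peg 0: [1]
Peg 1: []
Peg 2: [3]
Peg 3: [4, 2]

After move 3 (1->2):
Peg 0: [1]
Peg 1: []
Peg 2: [3]
Peg 3: [4, 2]

After move 4 (3->0):
Peg 0: [1]
Peg 1: []
Peg 2: [3]
Peg 3: [4, 2]

After move 5 (3->0):
Peg 0: [1]
Peg 1: []
Peg 2: [3]
Peg 3: [4, 2]

Answer: Peg 0: [1]
Peg 1: []
Peg 2: [3]
Peg 3: [4, 2]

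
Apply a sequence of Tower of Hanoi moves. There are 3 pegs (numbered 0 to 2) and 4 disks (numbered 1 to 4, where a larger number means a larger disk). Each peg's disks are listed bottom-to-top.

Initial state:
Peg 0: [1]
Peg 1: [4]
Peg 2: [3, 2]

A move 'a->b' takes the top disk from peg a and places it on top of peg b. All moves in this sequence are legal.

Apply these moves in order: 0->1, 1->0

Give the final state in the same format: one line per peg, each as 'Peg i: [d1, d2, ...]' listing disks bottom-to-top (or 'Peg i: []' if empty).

Answer: Peg 0: [1]
Peg 1: [4]
Peg 2: [3, 2]

Derivation:
After move 1 (0->1):
Peg 0: []
Peg 1: [4, 1]
Peg 2: [3, 2]

After move 2 (1->0):
Peg 0: [1]
Peg 1: [4]
Peg 2: [3, 2]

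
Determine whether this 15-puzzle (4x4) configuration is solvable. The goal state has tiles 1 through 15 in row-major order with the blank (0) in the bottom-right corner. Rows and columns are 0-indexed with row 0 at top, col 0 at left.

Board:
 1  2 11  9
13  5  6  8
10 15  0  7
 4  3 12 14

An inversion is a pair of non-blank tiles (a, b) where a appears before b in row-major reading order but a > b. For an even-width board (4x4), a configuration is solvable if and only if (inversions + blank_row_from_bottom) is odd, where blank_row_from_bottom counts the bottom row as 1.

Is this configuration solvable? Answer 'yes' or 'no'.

Answer: no

Derivation:
Inversions: 40
Blank is in row 2 (0-indexed from top), which is row 2 counting from the bottom (bottom = 1).
40 + 2 = 42, which is even, so the puzzle is not solvable.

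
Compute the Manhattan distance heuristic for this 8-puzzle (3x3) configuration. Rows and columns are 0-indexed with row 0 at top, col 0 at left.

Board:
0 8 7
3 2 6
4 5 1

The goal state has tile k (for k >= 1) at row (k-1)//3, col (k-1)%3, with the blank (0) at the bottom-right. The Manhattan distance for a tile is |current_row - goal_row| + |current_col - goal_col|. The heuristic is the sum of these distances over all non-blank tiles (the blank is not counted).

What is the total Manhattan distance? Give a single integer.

Tile 8: at (0,1), goal (2,1), distance |0-2|+|1-1| = 2
Tile 7: at (0,2), goal (2,0), distance |0-2|+|2-0| = 4
Tile 3: at (1,0), goal (0,2), distance |1-0|+|0-2| = 3
Tile 2: at (1,1), goal (0,1), distance |1-0|+|1-1| = 1
Tile 6: at (1,2), goal (1,2), distance |1-1|+|2-2| = 0
Tile 4: at (2,0), goal (1,0), distance |2-1|+|0-0| = 1
Tile 5: at (2,1), goal (1,1), distance |2-1|+|1-1| = 1
Tile 1: at (2,2), goal (0,0), distance |2-0|+|2-0| = 4
Sum: 2 + 4 + 3 + 1 + 0 + 1 + 1 + 4 = 16

Answer: 16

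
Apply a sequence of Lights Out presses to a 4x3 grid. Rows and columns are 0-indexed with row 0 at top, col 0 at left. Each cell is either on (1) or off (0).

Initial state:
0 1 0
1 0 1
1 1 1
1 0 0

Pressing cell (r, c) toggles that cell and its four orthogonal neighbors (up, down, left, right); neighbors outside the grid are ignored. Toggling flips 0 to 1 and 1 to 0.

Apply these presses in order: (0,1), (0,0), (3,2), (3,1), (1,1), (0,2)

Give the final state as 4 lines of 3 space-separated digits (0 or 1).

After press 1 at (0,1):
1 0 1
1 1 1
1 1 1
1 0 0

After press 2 at (0,0):
0 1 1
0 1 1
1 1 1
1 0 0

After press 3 at (3,2):
0 1 1
0 1 1
1 1 0
1 1 1

After press 4 at (3,1):
0 1 1
0 1 1
1 0 0
0 0 0

After press 5 at (1,1):
0 0 1
1 0 0
1 1 0
0 0 0

After press 6 at (0,2):
0 1 0
1 0 1
1 1 0
0 0 0

Answer: 0 1 0
1 0 1
1 1 0
0 0 0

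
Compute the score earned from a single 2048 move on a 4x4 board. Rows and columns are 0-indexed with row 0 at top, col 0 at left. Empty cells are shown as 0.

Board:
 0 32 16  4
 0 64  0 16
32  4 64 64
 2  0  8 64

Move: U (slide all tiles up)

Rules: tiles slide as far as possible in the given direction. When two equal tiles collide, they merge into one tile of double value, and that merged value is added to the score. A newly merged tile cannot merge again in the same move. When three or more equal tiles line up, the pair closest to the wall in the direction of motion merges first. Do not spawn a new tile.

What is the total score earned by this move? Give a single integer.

Answer: 128

Derivation:
Slide up:
col 0: [0, 0, 32, 2] -> [32, 2, 0, 0]  score +0 (running 0)
col 1: [32, 64, 4, 0] -> [32, 64, 4, 0]  score +0 (running 0)
col 2: [16, 0, 64, 8] -> [16, 64, 8, 0]  score +0 (running 0)
col 3: [4, 16, 64, 64] -> [4, 16, 128, 0]  score +128 (running 128)
Board after move:
 32  32  16   4
  2  64  64  16
  0   4   8 128
  0   0   0   0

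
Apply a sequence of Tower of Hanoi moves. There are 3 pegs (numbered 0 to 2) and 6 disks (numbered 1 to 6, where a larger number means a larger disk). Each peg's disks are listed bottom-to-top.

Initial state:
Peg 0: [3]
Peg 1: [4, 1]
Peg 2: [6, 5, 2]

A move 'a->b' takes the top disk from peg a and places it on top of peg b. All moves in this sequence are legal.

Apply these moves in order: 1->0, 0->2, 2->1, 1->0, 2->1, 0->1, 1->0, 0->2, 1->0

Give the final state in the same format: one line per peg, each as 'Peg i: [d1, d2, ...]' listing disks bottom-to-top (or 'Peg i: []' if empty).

Answer: Peg 0: [3, 2]
Peg 1: [4]
Peg 2: [6, 5, 1]

Derivation:
After move 1 (1->0):
Peg 0: [3, 1]
Peg 1: [4]
Peg 2: [6, 5, 2]

After move 2 (0->2):
Peg 0: [3]
Peg 1: [4]
Peg 2: [6, 5, 2, 1]

After move 3 (2->1):
Peg 0: [3]
Peg 1: [4, 1]
Peg 2: [6, 5, 2]

After move 4 (1->0):
Peg 0: [3, 1]
Peg 1: [4]
Peg 2: [6, 5, 2]

After move 5 (2->1):
Peg 0: [3, 1]
Peg 1: [4, 2]
Peg 2: [6, 5]

After move 6 (0->1):
Peg 0: [3]
Peg 1: [4, 2, 1]
Peg 2: [6, 5]

After move 7 (1->0):
Peg 0: [3, 1]
Peg 1: [4, 2]
Peg 2: [6, 5]

After move 8 (0->2):
Peg 0: [3]
Peg 1: [4, 2]
Peg 2: [6, 5, 1]

After move 9 (1->0):
Peg 0: [3, 2]
Peg 1: [4]
Peg 2: [6, 5, 1]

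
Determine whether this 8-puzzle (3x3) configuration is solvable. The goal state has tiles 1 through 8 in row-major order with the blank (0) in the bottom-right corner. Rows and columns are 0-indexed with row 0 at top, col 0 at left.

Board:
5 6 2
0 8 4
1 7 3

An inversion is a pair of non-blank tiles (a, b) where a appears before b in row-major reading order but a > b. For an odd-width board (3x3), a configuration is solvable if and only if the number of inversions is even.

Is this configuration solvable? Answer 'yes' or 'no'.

Answer: yes

Derivation:
Inversions (pairs i<j in row-major order where tile[i] > tile[j] > 0): 16
16 is even, so the puzzle is solvable.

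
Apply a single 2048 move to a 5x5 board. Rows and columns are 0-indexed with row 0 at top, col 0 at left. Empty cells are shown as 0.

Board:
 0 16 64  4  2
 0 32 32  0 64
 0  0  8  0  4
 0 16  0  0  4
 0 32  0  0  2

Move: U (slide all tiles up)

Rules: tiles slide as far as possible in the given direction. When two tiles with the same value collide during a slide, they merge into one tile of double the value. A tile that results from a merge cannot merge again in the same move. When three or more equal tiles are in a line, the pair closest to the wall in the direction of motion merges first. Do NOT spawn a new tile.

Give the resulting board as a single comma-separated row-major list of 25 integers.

Answer: 0, 16, 64, 4, 2, 0, 32, 32, 0, 64, 0, 16, 8, 0, 8, 0, 32, 0, 0, 2, 0, 0, 0, 0, 0

Derivation:
Slide up:
col 0: [0, 0, 0, 0, 0] -> [0, 0, 0, 0, 0]
col 1: [16, 32, 0, 16, 32] -> [16, 32, 16, 32, 0]
col 2: [64, 32, 8, 0, 0] -> [64, 32, 8, 0, 0]
col 3: [4, 0, 0, 0, 0] -> [4, 0, 0, 0, 0]
col 4: [2, 64, 4, 4, 2] -> [2, 64, 8, 2, 0]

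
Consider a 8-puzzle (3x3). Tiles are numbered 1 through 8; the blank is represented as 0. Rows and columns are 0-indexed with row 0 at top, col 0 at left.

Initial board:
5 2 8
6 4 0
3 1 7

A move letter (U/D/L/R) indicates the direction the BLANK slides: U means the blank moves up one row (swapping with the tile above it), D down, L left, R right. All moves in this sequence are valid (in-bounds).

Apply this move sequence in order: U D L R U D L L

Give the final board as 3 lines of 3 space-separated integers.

After move 1 (U):
5 2 0
6 4 8
3 1 7

After move 2 (D):
5 2 8
6 4 0
3 1 7

After move 3 (L):
5 2 8
6 0 4
3 1 7

After move 4 (R):
5 2 8
6 4 0
3 1 7

After move 5 (U):
5 2 0
6 4 8
3 1 7

After move 6 (D):
5 2 8
6 4 0
3 1 7

After move 7 (L):
5 2 8
6 0 4
3 1 7

After move 8 (L):
5 2 8
0 6 4
3 1 7

Answer: 5 2 8
0 6 4
3 1 7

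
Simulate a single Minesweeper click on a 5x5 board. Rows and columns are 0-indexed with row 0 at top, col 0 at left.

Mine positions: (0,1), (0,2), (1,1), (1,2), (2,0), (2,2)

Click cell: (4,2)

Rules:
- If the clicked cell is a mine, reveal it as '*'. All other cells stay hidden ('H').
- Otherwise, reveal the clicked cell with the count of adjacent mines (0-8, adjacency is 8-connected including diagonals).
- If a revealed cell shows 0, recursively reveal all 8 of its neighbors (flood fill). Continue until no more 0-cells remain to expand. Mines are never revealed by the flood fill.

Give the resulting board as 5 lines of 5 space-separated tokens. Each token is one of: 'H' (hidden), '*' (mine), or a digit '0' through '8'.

H H H 2 0
H H H 3 0
H H H 2 0
1 2 1 1 0
0 0 0 0 0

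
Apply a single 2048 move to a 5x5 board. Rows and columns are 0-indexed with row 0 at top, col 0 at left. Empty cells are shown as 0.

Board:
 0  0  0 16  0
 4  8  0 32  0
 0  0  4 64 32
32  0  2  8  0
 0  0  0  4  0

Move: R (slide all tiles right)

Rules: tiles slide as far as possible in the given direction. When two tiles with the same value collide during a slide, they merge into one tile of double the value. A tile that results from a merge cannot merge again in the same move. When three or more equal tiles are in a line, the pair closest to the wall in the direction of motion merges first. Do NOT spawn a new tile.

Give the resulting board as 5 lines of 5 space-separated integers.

Slide right:
row 0: [0, 0, 0, 16, 0] -> [0, 0, 0, 0, 16]
row 1: [4, 8, 0, 32, 0] -> [0, 0, 4, 8, 32]
row 2: [0, 0, 4, 64, 32] -> [0, 0, 4, 64, 32]
row 3: [32, 0, 2, 8, 0] -> [0, 0, 32, 2, 8]
row 4: [0, 0, 0, 4, 0] -> [0, 0, 0, 0, 4]

Answer:  0  0  0  0 16
 0  0  4  8 32
 0  0  4 64 32
 0  0 32  2  8
 0  0  0  0  4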